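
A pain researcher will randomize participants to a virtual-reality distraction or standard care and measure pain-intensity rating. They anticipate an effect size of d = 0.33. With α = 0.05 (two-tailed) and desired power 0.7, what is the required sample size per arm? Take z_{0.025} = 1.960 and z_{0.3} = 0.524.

n = 114 per group

For two independent groups with equal n: n = 2·((z_{α/2} + z_β) / d)².
z_{α/2} + z_β = 1.960 + 0.524 = 2.484.
n = 2 × (2.484 / 0.33)² = 2 × 7.527² = 2 × 56.66 = 113.3.
Round up to the next whole participant.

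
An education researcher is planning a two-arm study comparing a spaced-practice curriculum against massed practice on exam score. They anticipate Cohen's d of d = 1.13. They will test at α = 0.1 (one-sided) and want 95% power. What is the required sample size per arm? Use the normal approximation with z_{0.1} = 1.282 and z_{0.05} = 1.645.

For two independent groups with equal n: n = 2·((z_{α} + z_β) / d)².
z_{α} + z_β = 1.282 + 1.645 = 2.927.
n = 2 × (2.927 / 1.13)² = 2 × 2.590² = 2 × 6.71 = 13.4.
Round up to the next whole participant.

n = 14 per group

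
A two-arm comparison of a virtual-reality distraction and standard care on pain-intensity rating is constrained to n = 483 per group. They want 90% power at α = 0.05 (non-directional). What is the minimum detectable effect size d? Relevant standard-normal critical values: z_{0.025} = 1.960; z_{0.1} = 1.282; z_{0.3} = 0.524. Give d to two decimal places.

For two independent groups of n = 483 each: d_min = (z_{α/2} + z_β)·√(2/n).
z-sum = 1.960 + 1.282 = 3.242.
d_min = 3.242 × √(2/483) = 3.242 × 0.0643 = 0.209.

d_min ≈ 0.21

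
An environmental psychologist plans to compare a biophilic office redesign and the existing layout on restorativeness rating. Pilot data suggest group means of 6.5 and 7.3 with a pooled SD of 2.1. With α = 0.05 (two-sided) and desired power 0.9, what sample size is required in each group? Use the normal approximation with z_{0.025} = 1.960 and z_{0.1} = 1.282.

n = 145 per group

Cohen's d = |M₁ − M₂| / SD_pooled = |6.5 − 7.3| / 2.1 = 0.8 / 2.1 = 0.381.
For two independent groups with equal n: n = 2·((z_{α/2} + z_β) / d)².
z_{α/2} + z_β = 1.960 + 1.282 = 3.242.
n = 2 × (3.242 / 0.381)² = 2 × 8.509² = 2 × 72.41 = 144.8.
Round up to the next whole participant.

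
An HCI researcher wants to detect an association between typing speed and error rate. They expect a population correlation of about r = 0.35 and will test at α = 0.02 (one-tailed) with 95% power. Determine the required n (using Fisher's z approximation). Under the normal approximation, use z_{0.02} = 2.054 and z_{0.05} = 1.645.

n = 106

Fisher's z: C = ½·ln((1+r)/(1−r)) = ½·ln(2.0769) = 0.3654.
n = ((z_{α} + z_β)/C)² + 3.
(2.054 + 1.645) / 0.3654 = 3.699 / 0.3654 = 10.123.
n = 10.123² + 3 = 102.48 + 3 = 105.5.
Round up.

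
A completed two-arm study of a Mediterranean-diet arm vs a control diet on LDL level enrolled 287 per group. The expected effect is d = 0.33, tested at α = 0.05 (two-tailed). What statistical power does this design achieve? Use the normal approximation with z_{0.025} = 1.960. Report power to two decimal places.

For two equal groups, power = Φ(d·√(n/2) − z_{α/2}).
d·√(n/2) = 0.33 × √(287/2) = 0.33 × 11.979 = 3.953.
z_β = 3.953 − 1.960 = 1.993.
Power = Φ(1.993) = 0.977.

power ≈ 0.98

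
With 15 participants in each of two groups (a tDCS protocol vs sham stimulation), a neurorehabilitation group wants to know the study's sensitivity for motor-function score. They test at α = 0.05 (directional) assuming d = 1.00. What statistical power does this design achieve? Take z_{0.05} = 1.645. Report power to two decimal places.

For two equal groups, power = Φ(d·√(n/2) − z_{α}).
d·√(n/2) = 1.00 × √(15/2) = 1.00 × 2.739 = 2.739.
z_β = 2.739 − 1.645 = 1.094.
Power = Φ(1.094) = 0.863.

power ≈ 0.86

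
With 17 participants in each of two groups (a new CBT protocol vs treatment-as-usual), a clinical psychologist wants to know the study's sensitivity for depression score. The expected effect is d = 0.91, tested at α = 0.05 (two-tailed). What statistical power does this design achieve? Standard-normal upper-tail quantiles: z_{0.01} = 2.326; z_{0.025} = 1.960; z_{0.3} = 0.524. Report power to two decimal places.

power ≈ 0.76

For two equal groups, power = Φ(d·√(n/2) − z_{α/2}).
d·√(n/2) = 0.91 × √(17/2) = 0.91 × 2.915 = 2.653.
z_β = 2.653 − 1.960 = 0.693.
Power = Φ(0.693) = 0.756.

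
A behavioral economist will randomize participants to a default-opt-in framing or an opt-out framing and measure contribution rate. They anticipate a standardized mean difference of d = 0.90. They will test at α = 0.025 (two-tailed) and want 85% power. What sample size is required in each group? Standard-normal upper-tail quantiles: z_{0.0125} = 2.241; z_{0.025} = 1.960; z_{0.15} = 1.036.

n = 27 per group

For two independent groups with equal n: n = 2·((z_{α/2} + z_β) / d)².
z_{α/2} + z_β = 2.241 + 1.036 = 3.277.
n = 2 × (3.277 / 0.90)² = 2 × 3.641² = 2 × 13.26 = 26.5.
Round up to the next whole participant.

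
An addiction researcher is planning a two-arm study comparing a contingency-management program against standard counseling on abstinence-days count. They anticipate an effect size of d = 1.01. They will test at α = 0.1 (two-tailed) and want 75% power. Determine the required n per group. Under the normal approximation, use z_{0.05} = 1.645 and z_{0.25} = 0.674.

n = 11 per group

For two independent groups with equal n: n = 2·((z_{α/2} + z_β) / d)².
z_{α/2} + z_β = 1.645 + 0.674 = 2.319.
n = 2 × (2.319 / 1.01)² = 2 × 2.296² = 2 × 5.27 = 10.5.
Round up to the next whole participant.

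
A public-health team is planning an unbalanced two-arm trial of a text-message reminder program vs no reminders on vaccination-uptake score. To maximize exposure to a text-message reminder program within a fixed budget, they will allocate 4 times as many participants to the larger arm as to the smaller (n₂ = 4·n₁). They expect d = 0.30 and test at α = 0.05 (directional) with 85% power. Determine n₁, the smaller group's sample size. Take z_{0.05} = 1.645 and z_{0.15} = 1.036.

With allocation ratio k = n₂/n₁ = 4, Var(x̄₁−x̄₂) = σ²(1/n₁ + 1/(k·n₁)) = σ²·(k+1)/(k·n₁).
So n₁ = (1 + 1/k)·((z_{α} + z_β)/d)² = 1.250 × (2.681/0.30)².
n₁ = 1.250 × 79.86 = 99.8.
Round up: n₁ = 100, giving n₂ = 4 × 100 = 400.

n₁ = 100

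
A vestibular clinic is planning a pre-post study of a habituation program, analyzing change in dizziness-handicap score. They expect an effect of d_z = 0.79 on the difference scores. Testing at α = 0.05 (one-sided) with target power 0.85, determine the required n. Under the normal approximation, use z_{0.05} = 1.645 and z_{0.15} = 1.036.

For a paired (one-sample on differences) test: n = ((z_{α} + z_β) / d)².
z_{α} + z_β = 1.645 + 1.036 = 2.681.
n = (2.681 / 0.79)² = 3.394² = 11.52.
Round up.

n = 12 pairs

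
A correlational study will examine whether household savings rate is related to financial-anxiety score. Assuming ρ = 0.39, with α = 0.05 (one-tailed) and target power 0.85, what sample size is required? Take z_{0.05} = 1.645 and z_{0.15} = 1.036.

Fisher's z: C = ½·ln((1+r)/(1−r)) = ½·ln(2.2787) = 0.4118.
n = ((z_{α} + z_β)/C)² + 3.
(1.645 + 1.036) / 0.4118 = 2.681 / 0.4118 = 6.510.
n = 6.510² + 3 = 42.39 + 3 = 45.4.
Round up.

n = 46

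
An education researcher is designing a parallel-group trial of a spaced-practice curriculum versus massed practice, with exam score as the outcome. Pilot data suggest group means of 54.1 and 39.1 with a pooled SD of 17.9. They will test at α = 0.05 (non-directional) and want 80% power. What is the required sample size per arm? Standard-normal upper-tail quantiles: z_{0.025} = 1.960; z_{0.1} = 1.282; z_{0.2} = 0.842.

Cohen's d = |M₁ − M₂| / SD_pooled = |54.1 − 39.1| / 17.9 = 15.0 / 17.9 = 0.838.
For two independent groups with equal n: n = 2·((z_{α/2} + z_β) / d)².
z_{α/2} + z_β = 1.960 + 0.842 = 2.802.
n = 2 × (2.802 / 0.838)² = 2 × 3.344² = 2 × 11.18 = 22.4.
Round up to the next whole participant.

n = 23 per group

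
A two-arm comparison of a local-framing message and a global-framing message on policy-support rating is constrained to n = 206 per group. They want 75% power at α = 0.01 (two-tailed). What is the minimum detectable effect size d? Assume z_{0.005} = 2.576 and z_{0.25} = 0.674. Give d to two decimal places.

For two independent groups of n = 206 each: d_min = (z_{α/2} + z_β)·√(2/n).
z-sum = 2.576 + 0.674 = 3.250.
d_min = 3.250 × √(2/206) = 3.250 × 0.0985 = 0.320.

d_min ≈ 0.32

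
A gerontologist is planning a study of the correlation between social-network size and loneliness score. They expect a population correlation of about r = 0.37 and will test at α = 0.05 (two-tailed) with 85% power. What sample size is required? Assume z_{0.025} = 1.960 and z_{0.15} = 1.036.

Fisher's z: C = ½·ln((1+r)/(1−r)) = ½·ln(2.1746) = 0.3884.
n = ((z_{α/2} + z_β)/C)² + 3.
(1.960 + 1.036) / 0.3884 = 2.996 / 0.3884 = 7.714.
n = 7.714² + 3 = 59.50 + 3 = 62.5.
Round up.

n = 63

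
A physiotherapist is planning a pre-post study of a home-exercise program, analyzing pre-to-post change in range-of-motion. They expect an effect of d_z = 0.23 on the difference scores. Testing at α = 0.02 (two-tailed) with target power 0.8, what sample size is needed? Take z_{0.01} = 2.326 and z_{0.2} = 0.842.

n = 190 pairs

For a paired (one-sample on differences) test: n = ((z_{α/2} + z_β) / d)².
z_{α/2} + z_β = 2.326 + 0.842 = 3.168.
n = (3.168 / 0.23)² = 13.774² = 189.72.
Round up.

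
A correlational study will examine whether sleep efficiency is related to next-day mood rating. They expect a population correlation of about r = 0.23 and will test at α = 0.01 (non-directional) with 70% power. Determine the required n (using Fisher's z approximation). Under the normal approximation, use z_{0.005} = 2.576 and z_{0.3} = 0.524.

Fisher's z: C = ½·ln((1+r)/(1−r)) = ½·ln(1.5974) = 0.2342.
n = ((z_{α/2} + z_β)/C)² + 3.
(2.576 + 0.524) / 0.2342 = 3.100 / 0.2342 = 13.237.
n = 13.237² + 3 = 175.21 + 3 = 178.2.
Round up.

n = 179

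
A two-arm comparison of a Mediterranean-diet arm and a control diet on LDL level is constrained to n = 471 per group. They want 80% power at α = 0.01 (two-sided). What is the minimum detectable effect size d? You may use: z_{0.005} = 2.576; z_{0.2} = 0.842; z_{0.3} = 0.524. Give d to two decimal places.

d_min ≈ 0.22

For two independent groups of n = 471 each: d_min = (z_{α/2} + z_β)·√(2/n).
z-sum = 2.576 + 0.842 = 3.418.
d_min = 3.418 × √(2/471) = 3.418 × 0.0652 = 0.223.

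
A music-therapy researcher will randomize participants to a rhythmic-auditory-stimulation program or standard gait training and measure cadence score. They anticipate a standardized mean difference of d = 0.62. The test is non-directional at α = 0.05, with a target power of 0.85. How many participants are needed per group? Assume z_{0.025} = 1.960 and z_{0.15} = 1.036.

n = 47 per group

For two independent groups with equal n: n = 2·((z_{α/2} + z_β) / d)².
z_{α/2} + z_β = 1.960 + 1.036 = 2.996.
n = 2 × (2.996 / 0.62)² = 2 × 4.832² = 2 × 23.35 = 46.7.
Round up to the next whole participant.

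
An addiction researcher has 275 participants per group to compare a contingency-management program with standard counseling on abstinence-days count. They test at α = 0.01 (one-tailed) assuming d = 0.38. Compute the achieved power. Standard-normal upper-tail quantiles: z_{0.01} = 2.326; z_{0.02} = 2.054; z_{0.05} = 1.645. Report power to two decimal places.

power ≈ 0.98

For two equal groups, power = Φ(d·√(n/2) − z_{α}).
d·√(n/2) = 0.38 × √(275/2) = 0.38 × 11.726 = 4.456.
z_β = 4.456 − 2.326 = 2.130.
Power = Φ(2.130) = 0.983.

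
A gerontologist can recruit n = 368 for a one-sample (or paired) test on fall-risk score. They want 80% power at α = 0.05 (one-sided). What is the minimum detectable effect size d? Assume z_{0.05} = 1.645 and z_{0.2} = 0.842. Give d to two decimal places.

For a single sample (or paired design) of n = 368: d_min = (z_{α} + z_β)/√n.
z-sum = 1.645 + 0.842 = 2.487.
d_min = 2.487 / √368 = 2.487 / 19.183 = 0.130.

d_min ≈ 0.13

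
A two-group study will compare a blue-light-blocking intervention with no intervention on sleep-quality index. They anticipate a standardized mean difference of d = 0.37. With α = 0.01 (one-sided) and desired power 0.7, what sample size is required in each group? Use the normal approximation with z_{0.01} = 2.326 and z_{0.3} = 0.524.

n = 119 per group

For two independent groups with equal n: n = 2·((z_{α} + z_β) / d)².
z_{α} + z_β = 2.326 + 0.524 = 2.850.
n = 2 × (2.850 / 0.37)² = 2 × 7.703² = 2 × 59.33 = 118.7.
Round up to the next whole participant.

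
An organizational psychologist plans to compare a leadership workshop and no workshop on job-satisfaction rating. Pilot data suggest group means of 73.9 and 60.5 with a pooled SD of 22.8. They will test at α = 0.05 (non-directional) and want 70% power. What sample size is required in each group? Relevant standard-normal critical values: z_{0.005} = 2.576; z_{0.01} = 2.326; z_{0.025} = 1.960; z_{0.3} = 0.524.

n = 36 per group

Cohen's d = |M₁ − M₂| / SD_pooled = |73.9 − 60.5| / 22.8 = 13.4 / 22.8 = 0.588.
For two independent groups with equal n: n = 2·((z_{α/2} + z_β) / d)².
z_{α/2} + z_β = 1.960 + 0.524 = 2.484.
n = 2 × (2.484 / 0.588)² = 2 × 4.224² = 2 × 17.85 = 35.7.
Round up to the next whole participant.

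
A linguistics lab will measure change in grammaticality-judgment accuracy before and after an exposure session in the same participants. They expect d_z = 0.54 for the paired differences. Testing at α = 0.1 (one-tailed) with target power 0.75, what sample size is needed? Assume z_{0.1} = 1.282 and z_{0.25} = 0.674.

For a paired (one-sample on differences) test: n = ((z_{α} + z_β) / d)².
z_{α} + z_β = 1.282 + 0.674 = 1.956.
n = (1.956 / 0.54)² = 3.622² = 13.12.
Round up.

n = 14 pairs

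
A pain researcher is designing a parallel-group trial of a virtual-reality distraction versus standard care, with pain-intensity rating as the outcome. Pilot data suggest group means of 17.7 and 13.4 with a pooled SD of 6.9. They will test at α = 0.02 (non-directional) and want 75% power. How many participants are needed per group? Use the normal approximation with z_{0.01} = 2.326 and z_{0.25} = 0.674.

Cohen's d = |M₁ − M₂| / SD_pooled = |17.7 − 13.4| / 6.9 = 4.3 / 6.9 = 0.623.
For two independent groups with equal n: n = 2·((z_{α/2} + z_β) / d)².
z_{α/2} + z_β = 2.326 + 0.674 = 3.000.
n = 2 × (3.000 / 0.623)² = 2 × 4.815² = 2 × 23.19 = 46.4.
Round up to the next whole participant.

n = 47 per group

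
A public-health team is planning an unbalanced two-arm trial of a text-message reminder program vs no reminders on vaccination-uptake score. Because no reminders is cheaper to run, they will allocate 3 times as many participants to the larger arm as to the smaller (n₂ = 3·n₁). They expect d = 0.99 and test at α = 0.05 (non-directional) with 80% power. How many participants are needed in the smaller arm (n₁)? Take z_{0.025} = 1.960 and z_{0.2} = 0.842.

With allocation ratio k = n₂/n₁ = 3, Var(x̄₁−x̄₂) = σ²(1/n₁ + 1/(k·n₁)) = σ²·(k+1)/(k·n₁).
So n₁ = (1 + 1/k)·((z_{α/2} + z_β)/d)² = 1.333 × (2.802/0.99)².
n₁ = 1.333 × 8.01 = 10.7.
Round up: n₁ = 11, giving n₂ = 3 × 11 = 33.

n₁ = 11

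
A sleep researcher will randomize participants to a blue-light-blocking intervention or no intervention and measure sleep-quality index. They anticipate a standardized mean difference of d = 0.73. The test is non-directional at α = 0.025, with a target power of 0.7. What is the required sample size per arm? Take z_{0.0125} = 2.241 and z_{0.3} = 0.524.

For two independent groups with equal n: n = 2·((z_{α/2} + z_β) / d)².
z_{α/2} + z_β = 2.241 + 0.524 = 2.765.
n = 2 × (2.765 / 0.73)² = 2 × 3.788² = 2 × 14.35 = 28.7.
Round up to the next whole participant.

n = 29 per group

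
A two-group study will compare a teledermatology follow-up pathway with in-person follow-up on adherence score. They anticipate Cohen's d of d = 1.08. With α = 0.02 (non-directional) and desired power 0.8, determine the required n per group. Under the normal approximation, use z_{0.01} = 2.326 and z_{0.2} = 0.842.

n = 18 per group

For two independent groups with equal n: n = 2·((z_{α/2} + z_β) / d)².
z_{α/2} + z_β = 2.326 + 0.842 = 3.168.
n = 2 × (3.168 / 1.08)² = 2 × 2.933² = 2 × 8.60 = 17.2.
Round up to the next whole participant.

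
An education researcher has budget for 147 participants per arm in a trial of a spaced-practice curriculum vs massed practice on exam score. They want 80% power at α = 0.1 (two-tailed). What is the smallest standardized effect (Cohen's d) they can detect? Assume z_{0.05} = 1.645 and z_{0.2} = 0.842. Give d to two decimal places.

d_min ≈ 0.29

For two independent groups of n = 147 each: d_min = (z_{α/2} + z_β)·√(2/n).
z-sum = 1.645 + 0.842 = 2.487.
d_min = 2.487 × √(2/147) = 2.487 × 0.1166 = 0.290.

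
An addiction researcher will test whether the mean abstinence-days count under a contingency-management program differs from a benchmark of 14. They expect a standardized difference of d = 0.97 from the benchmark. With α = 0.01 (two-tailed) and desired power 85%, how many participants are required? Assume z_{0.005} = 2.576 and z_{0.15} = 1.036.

For a one-sample test: n = ((z_{α/2} + z_β) / d)².
z_{α/2} + z_β = 2.576 + 1.036 = 3.612.
n = (3.612 / 0.97)² = 3.724² = 13.87.
Round up.

n = 14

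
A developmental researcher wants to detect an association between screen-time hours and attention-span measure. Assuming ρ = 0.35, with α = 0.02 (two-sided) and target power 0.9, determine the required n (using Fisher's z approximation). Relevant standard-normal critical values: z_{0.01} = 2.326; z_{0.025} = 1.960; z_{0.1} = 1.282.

Fisher's z: C = ½·ln((1+r)/(1−r)) = ½·ln(2.0769) = 0.3654.
n = ((z_{α/2} + z_β)/C)² + 3.
(2.326 + 1.282) / 0.3654 = 3.608 / 0.3654 = 9.874.
n = 9.874² + 3 = 97.50 + 3 = 100.5.
Round up.

n = 101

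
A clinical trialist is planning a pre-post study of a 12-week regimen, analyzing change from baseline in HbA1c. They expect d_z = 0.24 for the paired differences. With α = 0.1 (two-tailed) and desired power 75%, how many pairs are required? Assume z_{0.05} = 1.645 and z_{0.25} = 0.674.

For a paired (one-sample on differences) test: n = ((z_{α/2} + z_β) / d)².
z_{α/2} + z_β = 1.645 + 0.674 = 2.319.
n = (2.319 / 0.24)² = 9.662² = 93.36.
Round up.

n = 94 pairs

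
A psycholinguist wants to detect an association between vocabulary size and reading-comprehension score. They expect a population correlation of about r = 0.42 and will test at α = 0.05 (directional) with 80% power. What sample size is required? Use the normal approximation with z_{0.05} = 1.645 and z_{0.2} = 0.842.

Fisher's z: C = ½·ln((1+r)/(1−r)) = ½·ln(2.4483) = 0.4477.
n = ((z_{α} + z_β)/C)² + 3.
(1.645 + 0.842) / 0.4477 = 2.487 / 0.4477 = 5.555.
n = 5.555² + 3 = 30.86 + 3 = 33.9.
Round up.

n = 34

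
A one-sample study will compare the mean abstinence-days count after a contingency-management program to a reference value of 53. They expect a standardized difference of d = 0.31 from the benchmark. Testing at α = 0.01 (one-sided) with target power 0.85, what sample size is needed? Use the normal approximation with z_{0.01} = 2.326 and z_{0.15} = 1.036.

n = 118

For a one-sample test: n = ((z_{α} + z_β) / d)².
z_{α} + z_β = 2.326 + 1.036 = 3.362.
n = (3.362 / 0.31)² = 10.845² = 117.62.
Round up.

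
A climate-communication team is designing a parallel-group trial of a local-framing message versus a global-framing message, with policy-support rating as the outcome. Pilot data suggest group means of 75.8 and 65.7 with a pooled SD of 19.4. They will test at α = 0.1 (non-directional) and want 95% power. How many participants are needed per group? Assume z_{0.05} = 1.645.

n = 80 per group

Cohen's d = |M₁ − M₂| / SD_pooled = |75.8 − 65.7| / 19.4 = 10.1 / 19.4 = 0.521.
For two independent groups with equal n: n = 2·((z_{α/2} + z_β) / d)².
z_{α/2} + z_β = 1.645 + 1.645 = 3.290.
n = 2 × (3.290 / 0.521)² = 2 × 6.315² = 2 × 39.88 = 79.8.
Round up to the next whole participant.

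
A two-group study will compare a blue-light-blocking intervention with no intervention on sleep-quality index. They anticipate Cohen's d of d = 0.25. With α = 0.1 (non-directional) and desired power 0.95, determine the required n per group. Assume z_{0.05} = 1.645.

n = 347 per group

For two independent groups with equal n: n = 2·((z_{α/2} + z_β) / d)².
z_{α/2} + z_β = 1.645 + 1.645 = 3.290.
n = 2 × (3.290 / 0.25)² = 2 × 13.160² = 2 × 173.19 = 346.4.
Round up to the next whole participant.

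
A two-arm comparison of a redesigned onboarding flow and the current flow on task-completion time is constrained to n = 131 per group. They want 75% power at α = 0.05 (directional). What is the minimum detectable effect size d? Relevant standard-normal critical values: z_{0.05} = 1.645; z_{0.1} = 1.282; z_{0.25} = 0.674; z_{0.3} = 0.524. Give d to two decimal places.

For two independent groups of n = 131 each: d_min = (z_{α} + z_β)·√(2/n).
z-sum = 1.645 + 0.674 = 2.319.
d_min = 2.319 × √(2/131) = 2.319 × 0.1236 = 0.287.

d_min ≈ 0.29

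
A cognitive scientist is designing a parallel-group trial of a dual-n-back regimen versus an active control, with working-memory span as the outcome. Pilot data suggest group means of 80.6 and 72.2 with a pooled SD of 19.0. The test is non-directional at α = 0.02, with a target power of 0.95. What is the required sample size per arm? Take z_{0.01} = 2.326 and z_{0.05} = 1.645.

n = 162 per group

Cohen's d = |M₁ − M₂| / SD_pooled = |80.6 − 72.2| / 19.0 = 8.4 / 19.0 = 0.442.
For two independent groups with equal n: n = 2·((z_{α/2} + z_β) / d)².
z_{α/2} + z_β = 2.326 + 1.645 = 3.971.
n = 2 × (3.971 / 0.442)² = 2 × 8.984² = 2 × 80.72 = 161.4.
Round up to the next whole participant.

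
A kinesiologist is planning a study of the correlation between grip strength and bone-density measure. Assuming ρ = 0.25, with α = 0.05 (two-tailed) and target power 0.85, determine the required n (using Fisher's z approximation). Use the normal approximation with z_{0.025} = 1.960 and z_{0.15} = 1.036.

Fisher's z: C = ½·ln((1+r)/(1−r)) = ½·ln(1.6667) = 0.2554.
n = ((z_{α/2} + z_β)/C)² + 3.
(1.960 + 1.036) / 0.2554 = 2.996 / 0.2554 = 11.731.
n = 11.731² + 3 = 137.61 + 3 = 140.6.
Round up.

n = 141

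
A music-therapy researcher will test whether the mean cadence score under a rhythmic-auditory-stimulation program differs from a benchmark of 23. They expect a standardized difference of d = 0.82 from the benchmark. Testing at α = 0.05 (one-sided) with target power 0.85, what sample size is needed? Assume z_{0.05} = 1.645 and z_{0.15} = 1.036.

n = 11

For a one-sample test: n = ((z_{α} + z_β) / d)².
z_{α} + z_β = 1.645 + 1.036 = 2.681.
n = (2.681 / 0.82)² = 3.270² = 10.69.
Round up.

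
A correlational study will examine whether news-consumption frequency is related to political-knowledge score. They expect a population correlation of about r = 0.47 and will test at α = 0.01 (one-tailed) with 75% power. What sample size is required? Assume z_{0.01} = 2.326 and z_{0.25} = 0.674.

Fisher's z: C = ½·ln((1+r)/(1−r)) = ½·ln(2.7736) = 0.5101.
n = ((z_{α} + z_β)/C)² + 3.
(2.326 + 0.674) / 0.5101 = 3.000 / 0.5101 = 5.881.
n = 5.881² + 3 = 34.59 + 3 = 37.6.
Round up.

n = 38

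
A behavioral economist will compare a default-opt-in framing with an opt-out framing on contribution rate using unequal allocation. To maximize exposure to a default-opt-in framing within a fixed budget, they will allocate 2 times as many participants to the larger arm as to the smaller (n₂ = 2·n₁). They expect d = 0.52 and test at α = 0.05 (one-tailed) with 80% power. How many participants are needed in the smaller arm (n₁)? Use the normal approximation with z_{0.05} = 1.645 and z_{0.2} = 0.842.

n₁ = 35

With allocation ratio k = n₂/n₁ = 2, Var(x̄₁−x̄₂) = σ²(1/n₁ + 1/(k·n₁)) = σ²·(k+1)/(k·n₁).
So n₁ = (1 + 1/k)·((z_{α} + z_β)/d)² = 1.500 × (2.487/0.52)².
n₁ = 1.500 × 22.87 = 34.3.
Round up: n₁ = 35, giving n₂ = 2 × 35 = 70.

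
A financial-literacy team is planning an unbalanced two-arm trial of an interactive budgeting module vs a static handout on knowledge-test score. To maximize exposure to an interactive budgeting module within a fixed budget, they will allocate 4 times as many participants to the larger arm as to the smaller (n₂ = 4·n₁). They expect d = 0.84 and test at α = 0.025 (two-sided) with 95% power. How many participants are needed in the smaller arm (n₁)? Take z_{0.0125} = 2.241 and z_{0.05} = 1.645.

With allocation ratio k = n₂/n₁ = 4, Var(x̄₁−x̄₂) = σ²(1/n₁ + 1/(k·n₁)) = σ²·(k+1)/(k·n₁).
So n₁ = (1 + 1/k)·((z_{α/2} + z_β)/d)² = 1.250 × (3.886/0.84)².
n₁ = 1.250 × 21.40 = 26.8.
Round up: n₁ = 27, giving n₂ = 4 × 27 = 108.

n₁ = 27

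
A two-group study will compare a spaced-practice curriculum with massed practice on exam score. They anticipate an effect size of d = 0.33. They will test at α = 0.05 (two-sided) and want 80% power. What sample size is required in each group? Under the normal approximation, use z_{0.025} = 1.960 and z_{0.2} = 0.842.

For two independent groups with equal n: n = 2·((z_{α/2} + z_β) / d)².
z_{α/2} + z_β = 1.960 + 0.842 = 2.802.
n = 2 × (2.802 / 0.33)² = 2 × 8.491² = 2 × 72.10 = 144.2.
Round up to the next whole participant.

n = 145 per group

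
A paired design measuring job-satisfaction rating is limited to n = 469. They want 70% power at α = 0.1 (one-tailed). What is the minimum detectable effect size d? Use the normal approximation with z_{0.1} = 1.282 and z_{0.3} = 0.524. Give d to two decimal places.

For a single sample (or paired design) of n = 469: d_min = (z_{α} + z_β)/√n.
z-sum = 1.282 + 0.524 = 1.806.
d_min = 1.806 / √469 = 1.806 / 21.656 = 0.083.

d_min ≈ 0.08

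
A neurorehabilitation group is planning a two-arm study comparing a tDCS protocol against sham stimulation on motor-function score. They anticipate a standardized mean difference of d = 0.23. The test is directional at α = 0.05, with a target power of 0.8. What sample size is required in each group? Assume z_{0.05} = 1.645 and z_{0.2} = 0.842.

For two independent groups with equal n: n = 2·((z_{α} + z_β) / d)².
z_{α} + z_β = 1.645 + 0.842 = 2.487.
n = 2 × (2.487 / 0.23)² = 2 × 10.813² = 2 × 116.92 = 233.8.
Round up to the next whole participant.

n = 234 per group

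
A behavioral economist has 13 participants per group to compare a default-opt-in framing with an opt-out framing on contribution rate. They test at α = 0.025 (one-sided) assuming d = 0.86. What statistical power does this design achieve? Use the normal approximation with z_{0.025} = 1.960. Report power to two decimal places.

For two equal groups, power = Φ(d·√(n/2) − z_{α}).
d·√(n/2) = 0.86 × √(13/2) = 0.86 × 2.550 = 2.193.
z_β = 2.193 − 1.960 = 0.233.
Power = Φ(0.233) = 0.592.

power ≈ 0.59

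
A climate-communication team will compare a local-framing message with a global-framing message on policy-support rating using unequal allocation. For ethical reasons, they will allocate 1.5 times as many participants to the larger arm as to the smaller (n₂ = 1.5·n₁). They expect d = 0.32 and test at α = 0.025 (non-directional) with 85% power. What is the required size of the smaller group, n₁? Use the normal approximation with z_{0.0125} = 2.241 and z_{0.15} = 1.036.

With allocation ratio k = n₂/n₁ = 1.5, Var(x̄₁−x̄₂) = σ²(1/n₁ + 1/(k·n₁)) = σ²·(k+1)/(k·n₁).
So n₁ = (1 + 1/k)·((z_{α/2} + z_β)/d)² = 1.667 × (3.277/0.32)².
n₁ = 1.667 × 104.87 = 174.8.
Round up: n₁ = 175, giving n₂ = ⌈1.5 × 175⌉ = ⌈262.5⌉ = 263.

n₁ = 175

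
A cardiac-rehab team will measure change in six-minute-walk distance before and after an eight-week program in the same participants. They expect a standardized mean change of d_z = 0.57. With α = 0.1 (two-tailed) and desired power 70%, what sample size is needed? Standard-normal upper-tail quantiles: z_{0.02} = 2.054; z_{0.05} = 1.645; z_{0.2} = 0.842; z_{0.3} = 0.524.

n = 15 pairs

For a paired (one-sample on differences) test: n = ((z_{α/2} + z_β) / d)².
z_{α/2} + z_β = 1.645 + 0.524 = 2.169.
n = (2.169 / 0.57)² = 3.805² = 14.48.
Round up.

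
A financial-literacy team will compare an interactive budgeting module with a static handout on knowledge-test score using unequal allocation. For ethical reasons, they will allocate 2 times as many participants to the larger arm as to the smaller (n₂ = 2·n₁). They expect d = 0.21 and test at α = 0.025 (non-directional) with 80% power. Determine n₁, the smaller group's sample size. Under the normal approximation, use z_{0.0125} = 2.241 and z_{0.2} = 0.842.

With allocation ratio k = n₂/n₁ = 2, Var(x̄₁−x̄₂) = σ²(1/n₁ + 1/(k·n₁)) = σ²·(k+1)/(k·n₁).
So n₁ = (1 + 1/k)·((z_{α/2} + z_β)/d)² = 1.500 × (3.083/0.21)².
n₁ = 1.500 × 215.53 = 323.3.
Round up: n₁ = 324, giving n₂ = 2 × 324 = 648.

n₁ = 324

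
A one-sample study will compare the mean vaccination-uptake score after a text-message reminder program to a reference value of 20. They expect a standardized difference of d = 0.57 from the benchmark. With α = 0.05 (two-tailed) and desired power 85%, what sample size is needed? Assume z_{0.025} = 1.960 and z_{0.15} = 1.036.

For a one-sample test: n = ((z_{α/2} + z_β) / d)².
z_{α/2} + z_β = 1.960 + 1.036 = 2.996.
n = (2.996 / 0.57)² = 5.256² = 27.63.
Round up.

n = 28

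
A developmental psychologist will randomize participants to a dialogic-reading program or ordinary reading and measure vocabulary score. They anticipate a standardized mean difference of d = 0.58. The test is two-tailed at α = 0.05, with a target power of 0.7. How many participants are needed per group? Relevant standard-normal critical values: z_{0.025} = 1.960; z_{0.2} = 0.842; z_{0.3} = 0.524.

n = 37 per group

For two independent groups with equal n: n = 2·((z_{α/2} + z_β) / d)².
z_{α/2} + z_β = 1.960 + 0.524 = 2.484.
n = 2 × (2.484 / 0.58)² = 2 × 4.283² = 2 × 18.34 = 36.7.
Round up to the next whole participant.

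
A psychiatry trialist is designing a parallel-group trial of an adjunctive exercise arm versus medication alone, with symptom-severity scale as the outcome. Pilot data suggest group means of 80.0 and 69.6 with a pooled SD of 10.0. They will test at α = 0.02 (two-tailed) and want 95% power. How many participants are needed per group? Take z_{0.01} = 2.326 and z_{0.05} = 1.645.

n = 30 per group

Cohen's d = |M₁ − M₂| / SD_pooled = |80.0 − 69.6| / 10.0 = 10.4 / 10.0 = 1.040.
For two independent groups with equal n: n = 2·((z_{α/2} + z_β) / d)².
z_{α/2} + z_β = 2.326 + 1.645 = 3.971.
n = 2 × (3.971 / 1.040)² = 2 × 3.818² = 2 × 14.58 = 29.2.
Round up to the next whole participant.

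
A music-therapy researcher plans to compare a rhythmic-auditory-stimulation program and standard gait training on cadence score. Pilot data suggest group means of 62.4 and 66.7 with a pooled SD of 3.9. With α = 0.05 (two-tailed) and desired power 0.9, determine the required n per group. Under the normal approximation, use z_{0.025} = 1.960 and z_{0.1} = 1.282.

Cohen's d = |M₁ − M₂| / SD_pooled = |62.4 − 66.7| / 3.9 = 4.3 / 3.9 = 1.103.
For two independent groups with equal n: n = 2·((z_{α/2} + z_β) / d)².
z_{α/2} + z_β = 1.960 + 1.282 = 3.242.
n = 2 × (3.242 / 1.103)² = 2 × 2.939² = 2 × 8.64 = 17.3.
Round up to the next whole participant.

n = 18 per group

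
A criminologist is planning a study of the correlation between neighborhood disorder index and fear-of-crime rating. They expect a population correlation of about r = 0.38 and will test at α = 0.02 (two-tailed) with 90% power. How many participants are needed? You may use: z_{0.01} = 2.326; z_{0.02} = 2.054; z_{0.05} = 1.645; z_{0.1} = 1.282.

n = 85

Fisher's z: C = ½·ln((1+r)/(1−r)) = ½·ln(2.2258) = 0.4001.
n = ((z_{α/2} + z_β)/C)² + 3.
(2.326 + 1.282) / 0.4001 = 3.608 / 0.4001 = 9.018.
n = 9.018² + 3 = 81.32 + 3 = 84.3.
Round up.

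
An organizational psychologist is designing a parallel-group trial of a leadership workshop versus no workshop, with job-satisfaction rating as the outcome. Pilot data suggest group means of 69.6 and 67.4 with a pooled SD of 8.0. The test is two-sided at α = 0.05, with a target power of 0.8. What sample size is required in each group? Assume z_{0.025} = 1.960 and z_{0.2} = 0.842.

n = 208 per group

Cohen's d = |M₁ − M₂| / SD_pooled = |69.6 − 67.4| / 8.0 = 2.2 / 8.0 = 0.275.
For two independent groups with equal n: n = 2·((z_{α/2} + z_β) / d)².
z_{α/2} + z_β = 1.960 + 0.842 = 2.802.
n = 2 × (2.802 / 0.275)² = 2 × 10.189² = 2 × 103.82 = 207.6.
Round up to the next whole participant.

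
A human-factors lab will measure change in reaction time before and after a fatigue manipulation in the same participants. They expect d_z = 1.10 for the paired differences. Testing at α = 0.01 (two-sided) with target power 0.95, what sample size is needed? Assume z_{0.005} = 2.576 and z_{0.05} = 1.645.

n = 15 pairs

For a paired (one-sample on differences) test: n = ((z_{α/2} + z_β) / d)².
z_{α/2} + z_β = 2.576 + 1.645 = 4.221.
n = (4.221 / 1.10)² = 3.837² = 14.72.
Round up.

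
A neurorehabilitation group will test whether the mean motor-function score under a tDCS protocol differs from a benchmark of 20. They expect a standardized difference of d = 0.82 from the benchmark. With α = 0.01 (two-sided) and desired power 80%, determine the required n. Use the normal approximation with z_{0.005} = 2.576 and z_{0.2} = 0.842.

For a one-sample test: n = ((z_{α/2} + z_β) / d)².
z_{α/2} + z_β = 2.576 + 0.842 = 3.418.
n = (3.418 / 0.82)² = 4.168² = 17.37.
Round up.

n = 18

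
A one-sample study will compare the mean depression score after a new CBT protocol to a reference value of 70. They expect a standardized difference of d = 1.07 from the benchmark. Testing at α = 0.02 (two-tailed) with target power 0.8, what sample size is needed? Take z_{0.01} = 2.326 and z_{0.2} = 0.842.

For a one-sample test: n = ((z_{α/2} + z_β) / d)².
z_{α/2} + z_β = 2.326 + 0.842 = 3.168.
n = (3.168 / 1.07)² = 2.961² = 8.77.
Round up.

n = 9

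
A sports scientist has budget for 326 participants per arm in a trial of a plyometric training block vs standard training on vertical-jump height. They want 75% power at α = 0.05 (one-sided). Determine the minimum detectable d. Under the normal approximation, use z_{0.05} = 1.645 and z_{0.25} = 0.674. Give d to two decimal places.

d_min ≈ 0.18

For two independent groups of n = 326 each: d_min = (z_{α} + z_β)·√(2/n).
z-sum = 1.645 + 0.674 = 2.319.
d_min = 2.319 × √(2/326) = 2.319 × 0.0783 = 0.182.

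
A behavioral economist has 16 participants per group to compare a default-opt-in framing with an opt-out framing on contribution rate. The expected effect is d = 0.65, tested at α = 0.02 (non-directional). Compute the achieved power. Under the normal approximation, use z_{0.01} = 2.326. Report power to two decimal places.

For two equal groups, power = Φ(d·√(n/2) − z_{α/2}).
d·√(n/2) = 0.65 × √(16/2) = 0.65 × 2.828 = 1.838.
z_β = 1.838 − 2.326 = -0.488.
Power = Φ(-0.488) = 0.313.

power ≈ 0.31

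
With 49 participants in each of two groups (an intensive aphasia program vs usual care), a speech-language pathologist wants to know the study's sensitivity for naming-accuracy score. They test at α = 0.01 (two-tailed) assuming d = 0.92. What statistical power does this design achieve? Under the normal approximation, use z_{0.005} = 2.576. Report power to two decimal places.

For two equal groups, power = Φ(d·√(n/2) − z_{α/2}).
d·√(n/2) = 0.92 × √(49/2) = 0.92 × 4.950 = 4.554.
z_β = 4.554 − 2.576 = 1.978.
Power = Φ(1.978) = 0.976.

power ≈ 0.98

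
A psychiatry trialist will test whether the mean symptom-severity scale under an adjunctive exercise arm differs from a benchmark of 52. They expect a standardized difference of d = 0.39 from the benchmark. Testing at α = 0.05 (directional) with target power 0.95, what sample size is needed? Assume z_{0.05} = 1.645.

n = 72

For a one-sample test: n = ((z_{α} + z_β) / d)².
z_{α} + z_β = 1.645 + 1.645 = 3.290.
n = (3.290 / 0.39)² = 8.436² = 71.16.
Round up.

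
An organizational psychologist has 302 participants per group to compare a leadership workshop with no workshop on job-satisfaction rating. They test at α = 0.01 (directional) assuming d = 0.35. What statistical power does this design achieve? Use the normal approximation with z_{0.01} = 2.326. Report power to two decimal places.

power ≈ 0.98

For two equal groups, power = Φ(d·√(n/2) − z_{α}).
d·√(n/2) = 0.35 × √(302/2) = 0.35 × 12.288 = 4.301.
z_β = 4.301 − 2.326 = 1.975.
Power = Φ(1.975) = 0.976.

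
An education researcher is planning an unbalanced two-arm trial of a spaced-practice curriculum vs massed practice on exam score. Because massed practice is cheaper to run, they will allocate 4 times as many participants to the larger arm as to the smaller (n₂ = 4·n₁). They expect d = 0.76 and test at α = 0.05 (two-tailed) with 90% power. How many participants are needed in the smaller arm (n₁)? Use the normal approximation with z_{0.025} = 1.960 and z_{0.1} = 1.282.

n₁ = 23

With allocation ratio k = n₂/n₁ = 4, Var(x̄₁−x̄₂) = σ²(1/n₁ + 1/(k·n₁)) = σ²·(k+1)/(k·n₁).
So n₁ = (1 + 1/k)·((z_{α/2} + z_β)/d)² = 1.250 × (3.242/0.76)².
n₁ = 1.250 × 18.20 = 22.7.
Round up: n₁ = 23, giving n₂ = 4 × 23 = 92.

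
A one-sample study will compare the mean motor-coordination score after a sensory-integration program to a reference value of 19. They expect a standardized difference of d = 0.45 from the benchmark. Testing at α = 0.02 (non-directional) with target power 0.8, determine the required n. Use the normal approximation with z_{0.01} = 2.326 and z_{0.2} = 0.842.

n = 50

For a one-sample test: n = ((z_{α/2} + z_β) / d)².
z_{α/2} + z_β = 2.326 + 0.842 = 3.168.
n = (3.168 / 0.45)² = 7.040² = 49.56.
Round up.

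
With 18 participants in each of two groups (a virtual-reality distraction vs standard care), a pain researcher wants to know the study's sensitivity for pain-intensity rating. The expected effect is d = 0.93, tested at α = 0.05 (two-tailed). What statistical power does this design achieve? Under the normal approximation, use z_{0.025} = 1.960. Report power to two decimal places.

For two equal groups, power = Φ(d·√(n/2) − z_{α/2}).
d·√(n/2) = 0.93 × √(18/2) = 0.93 × 3.000 = 2.790.
z_β = 2.790 − 1.960 = 0.830.
Power = Φ(0.830) = 0.797.

power ≈ 0.80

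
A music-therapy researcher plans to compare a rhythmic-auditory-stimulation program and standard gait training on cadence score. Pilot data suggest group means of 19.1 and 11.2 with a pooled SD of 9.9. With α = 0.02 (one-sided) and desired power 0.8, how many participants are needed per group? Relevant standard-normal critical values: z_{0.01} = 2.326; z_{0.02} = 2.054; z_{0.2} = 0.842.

Cohen's d = |M₁ − M₂| / SD_pooled = |19.1 − 11.2| / 9.9 = 7.9 / 9.9 = 0.798.
For two independent groups with equal n: n = 2·((z_{α} + z_β) / d)².
z_{α} + z_β = 2.054 + 0.842 = 2.896.
n = 2 × (2.896 / 0.798)² = 2 × 3.629² = 2 × 13.17 = 26.3.
Round up to the next whole participant.

n = 27 per group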